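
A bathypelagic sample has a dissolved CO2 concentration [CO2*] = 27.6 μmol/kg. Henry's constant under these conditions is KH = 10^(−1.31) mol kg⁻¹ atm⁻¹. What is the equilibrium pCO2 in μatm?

pCO2 = 564 μatm

KH = 10^(−1.31) = 4.898×10^-2 mol kg⁻¹ atm⁻¹
pCO2 = [CO2*]/KH = 27.6×10^-6 / 4.898×10^-2 = 5.64×10^-4 atm = 564 μatm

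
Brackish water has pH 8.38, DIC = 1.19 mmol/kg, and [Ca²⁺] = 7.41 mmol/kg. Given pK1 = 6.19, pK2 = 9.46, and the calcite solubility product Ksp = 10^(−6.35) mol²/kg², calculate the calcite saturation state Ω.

Ω = 1.51

α₂ = 1 / (1 + [H⁺]/K2 + [H⁺]²/(K1K2)) = 1 / (1 + 10^+1.08 + 10^-1.11)
   = 1 / (1 + 12.023 + 0.077625) = 1/13.100 = 0.07633
[CO3²⁻] = α₂ × DIC = 0.07633 × 1.19 = 0.09084 mmol/kg
Ksp = 10^(−6.35) = 4.467×10^-7
Ω = [Ca²⁺][CO3²⁻]/Ksp = (7.41×10^-3)(9.084×10^-5) / 4.467×10^-7 = 1.51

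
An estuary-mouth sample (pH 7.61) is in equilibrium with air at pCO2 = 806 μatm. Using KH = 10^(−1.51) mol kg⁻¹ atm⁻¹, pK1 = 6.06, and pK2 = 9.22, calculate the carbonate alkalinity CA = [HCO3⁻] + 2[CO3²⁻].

[CO2*] = KH · pCO2 = 10^(−1.51) × 806×10^-6 = 2.491×10^-5 mol/kg
α₀ = 1/(1 + K1/[H⁺] + K1K2/[H⁺]²) = 1/(1 + 10^+1.55 + 10^-0.06) = 0.02677
DIC = [CO2*]/α₀ = 2.491×10^-5 / 0.02677 = 0.9304 mmol/kg
CA = (α₁ + 2α₂)·DIC = (0.9499 + 2×0.02332) × 0.9304 = 0.927 mmol/kg

CA = 0.927 mmol/kg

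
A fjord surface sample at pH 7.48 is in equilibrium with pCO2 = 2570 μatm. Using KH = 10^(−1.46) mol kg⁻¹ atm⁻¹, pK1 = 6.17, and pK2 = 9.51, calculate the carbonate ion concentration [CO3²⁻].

[CO3²⁻] = 17.0 μmol/kg

[CO2*] = KH · pCO2 = 10^(−1.46) × 2570×10^-6 = 8.911×10^-5 mol/kg
α₀ = 1/(1 + K1/[H⁺] + K1K2/[H⁺]²) = 1/(1 + 10^+1.31 + 10^-0.72) = 0.04628
DIC = [CO2*]/α₀ = 8.911×10^-5 / 0.04628 = 1.926 mmol/kg
[CO3²⁻] = α₂·DIC; α₂ = 0.008818, so [CO3²⁻] = 0.008818 × 1.926 = 0.0170 mmol/kg = 17.0 μmol/kg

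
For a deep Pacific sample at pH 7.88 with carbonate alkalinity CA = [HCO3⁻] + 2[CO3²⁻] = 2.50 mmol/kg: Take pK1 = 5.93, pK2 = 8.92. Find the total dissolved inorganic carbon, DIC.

CA = [HCO3⁻] + 2[CO3²⁻] = (α₁ + 2α₂)·DIC
At pH 7.88: [H⁺]/K1 = 10^-1.95 = 0.011220, K2/[H⁺] = 10^-1.04 = 0.091201
α₁ = 1/(1 + 0.011220 + 0.091201) = 1/1.1024 = 0.9071; α₂ = α₁·K2/[H⁺] = 0.08273
α₁ + 2α₂ = 1.0726
DIC = CA / (α₁ + 2α₂) = 2.50 / 1.0726 = 2.33 mmol/kg

DIC = 2.33 mmol/kg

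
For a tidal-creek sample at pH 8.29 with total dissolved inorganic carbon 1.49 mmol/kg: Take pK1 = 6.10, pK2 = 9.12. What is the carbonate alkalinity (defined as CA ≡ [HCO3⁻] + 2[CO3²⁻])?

CA = 1.67 mmol/kg

CA = [HCO3⁻] + 2[CO3²⁻] = (α₁ + 2α₂)·DIC
At pH 8.29: [H⁺]/K1 = 10^-2.19 = 0.0064565, K2/[H⁺] = 10^-0.83 = 0.14791
α₁ = 1/(1 + 0.0064565 + 0.14791) = 1/1.1544 = 0.8663; α₂ = α₁·K2/[H⁺] = 0.1281
α₁ + 2α₂ = 1.1225
CA = 1.1225 × 1.49 = 1.67 mmol/kg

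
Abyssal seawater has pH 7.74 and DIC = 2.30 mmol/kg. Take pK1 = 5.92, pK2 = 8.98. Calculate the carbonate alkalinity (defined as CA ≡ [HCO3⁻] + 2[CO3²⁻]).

CA = [HCO3⁻] + 2[CO3²⁻] = (α₁ + 2α₂)·DIC
At pH 7.74: [H⁺]/K1 = 10^-1.82 = 0.015136, K2/[H⁺] = 10^-1.24 = 0.057544
α₁ = 1/(1 + 0.015136 + 0.057544) = 1/1.0727 = 0.9322; α₂ = α₁·K2/[H⁺] = 0.05365
α₁ + 2α₂ = 1.0395
CA = 1.0395 × 2.30 = 2.39 mmol/kg

CA = 2.39 mmol/kg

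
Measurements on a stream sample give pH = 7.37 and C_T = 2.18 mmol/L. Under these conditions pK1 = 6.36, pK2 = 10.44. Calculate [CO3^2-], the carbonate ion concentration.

[CO3²⁻] = 1.69 μmol/L

α₂ = 1 / (1 + [H⁺]/K2 + [H⁺]²/(K1K2)) = 1 / (1 + 10^+3.07 + 10^+2.06)
   = 1 / (1 + 1174.9 + 114.82) = 1/1290.7 = 0.0007748
[CO3²⁻] = α₂ × DIC = 0.0007748 × 2.18 = 0.00169 mmol/L = 1.69 μmol/L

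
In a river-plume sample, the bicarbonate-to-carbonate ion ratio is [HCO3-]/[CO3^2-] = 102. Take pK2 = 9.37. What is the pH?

From K2 = [H⁺][CO3^2-]/[HCO3-]:  pH = pK2 − log₁₀([HCO3-]/[CO3^2-])
log₁₀(102) = +2.009
pH = 9.37 − (+2.009) = 7.36

pH = 7.36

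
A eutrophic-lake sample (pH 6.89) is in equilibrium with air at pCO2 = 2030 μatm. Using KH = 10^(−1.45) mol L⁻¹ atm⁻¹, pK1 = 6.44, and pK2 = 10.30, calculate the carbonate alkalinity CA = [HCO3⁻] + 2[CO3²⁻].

[CO2*] = KH · pCO2 = 10^(−1.45) × 2030×10^-6 = 7.203×10^-5 mol/L
α₀ = 1/(1 + K1/[H⁺] + K1K2/[H⁺]²) = 1/(1 + 10^+0.45 + 10^-2.96) = 0.2618
DIC = [CO2*]/α₀ = 7.203×10^-5 / 0.2618 = 0.2751 mmol/L
CA = (α₁ + 2α₂)·DIC = (0.7379 + 2×0.0002871) × 0.2751 = 0.203 mmol/L

CA = 0.203 mmol/L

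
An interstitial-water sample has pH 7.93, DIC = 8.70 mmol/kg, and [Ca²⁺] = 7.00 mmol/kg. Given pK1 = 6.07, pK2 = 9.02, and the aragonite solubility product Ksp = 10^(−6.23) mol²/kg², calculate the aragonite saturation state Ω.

Ω = 7.68

α₂ = 1 / (1 + [H⁺]/K2 + [H⁺]²/(K1K2)) = 1 / (1 + 10^+1.09 + 10^-0.77)
   = 1 / (1 + 12.303 + 0.16982) = 1/13.473 = 0.07423
[CO3²⁻] = α₂ × DIC = 0.07423 × 8.70 = 0.6458 mmol/kg
Ksp = 10^(−6.23) = 5.888×10^-7
Ω = [Ca²⁺][CO3²⁻]/Ksp = (7.00×10^-3)(6.458×10^-4) / 5.888×10^-7 = 7.68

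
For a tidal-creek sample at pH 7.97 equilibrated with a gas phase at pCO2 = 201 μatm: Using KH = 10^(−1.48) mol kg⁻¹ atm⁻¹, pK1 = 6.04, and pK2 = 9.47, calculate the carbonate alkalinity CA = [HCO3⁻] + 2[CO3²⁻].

[CO2*] = KH · pCO2 = 10^(−1.48) × 201×10^-6 = 6.656×10^-6 mol/kg
α₀ = 1/(1 + K1/[H⁺] + K1K2/[H⁺]²) = 1/(1 + 10^+1.93 + 10^+0.43) = 0.01126
DIC = [CO2*]/α₀ = 6.656×10^-6 / 0.01126 = 0.5911 mmol/kg
CA = (α₁ + 2α₂)·DIC = (0.9584 + 2×0.03031) × 0.5911 = 0.602 mmol/kg

CA = 0.602 mmol/kg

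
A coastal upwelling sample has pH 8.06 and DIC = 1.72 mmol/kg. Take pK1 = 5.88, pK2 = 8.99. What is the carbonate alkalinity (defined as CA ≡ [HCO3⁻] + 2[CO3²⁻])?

CA = 1.89 mmol/kg

CA = [HCO3⁻] + 2[CO3²⁻] = (α₁ + 2α₂)·DIC
At pH 8.06: [H⁺]/K1 = 10^-2.18 = 0.0066069, K2/[H⁺] = 10^-0.93 = 0.11749
α₁ = 1/(1 + 0.0066069 + 0.11749) = 1/1.1241 = 0.8896; α₂ = α₁·K2/[H⁺] = 0.1045
α₁ + 2α₂ = 1.0986
CA = 1.0986 × 1.72 = 1.89 mmol/kg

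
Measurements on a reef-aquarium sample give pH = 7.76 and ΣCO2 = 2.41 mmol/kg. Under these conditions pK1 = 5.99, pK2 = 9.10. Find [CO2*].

[CO2*] = 0.0385 mmol/kg

α₀ = 1 / (1 + K1/[H⁺] + K1K2/[H⁺]²) = 1 / (1 + 10^+1.77 + 10^+0.43)
   = 1 / (1 + 58.884 + 2.6915) = 1/62.576 = 0.01598
[CO2*] = α₀ × DIC = 0.01598 × 2.41 = 0.0385 mmol/kg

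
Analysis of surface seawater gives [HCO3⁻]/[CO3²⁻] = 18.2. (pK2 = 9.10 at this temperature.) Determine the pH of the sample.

From K2 = [H⁺][CO3²⁻]/[HCO3⁻]:  pH = pK2 − log₁₀([HCO3⁻]/[CO3²⁻])
log₁₀(18.2) = +1.260
pH = 9.10 − (+1.260) = 7.84

pH = 7.84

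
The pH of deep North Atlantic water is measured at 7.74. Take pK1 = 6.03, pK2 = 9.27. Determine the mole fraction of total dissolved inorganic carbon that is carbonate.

α₂ = 0.0281

α₂ = 1 / (1 + [H⁺]/K2 + [H⁺]²/(K1K2)) = 1 / (1 + 10^+1.53 + 10^-0.18)
   = 1 / (1 + 33.884 + 0.66069) = 1/35.545 = 0.02813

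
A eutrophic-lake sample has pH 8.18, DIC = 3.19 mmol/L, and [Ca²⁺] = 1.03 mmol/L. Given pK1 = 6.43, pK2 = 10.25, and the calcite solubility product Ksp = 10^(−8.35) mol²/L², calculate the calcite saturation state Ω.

α₂ = 1 / (1 + [H⁺]/K2 + [H⁺]²/(K1K2)) = 1 / (1 + 10^+2.07 + 10^+0.32)
   = 1 / (1 + 117.49 + 2.0893) = 1/120.58 = 0.008293
[CO3²⁻] = α₂ × DIC = 0.008293 × 3.19 = 0.02646 mmol/L
Ksp = 10^(−8.35) = 4.467×10^-9
Ω = [Ca²⁺][CO3²⁻]/Ksp = (1.03×10^-3)(2.646×10^-5) / 4.467×10^-9 = 6.10

Ω = 6.10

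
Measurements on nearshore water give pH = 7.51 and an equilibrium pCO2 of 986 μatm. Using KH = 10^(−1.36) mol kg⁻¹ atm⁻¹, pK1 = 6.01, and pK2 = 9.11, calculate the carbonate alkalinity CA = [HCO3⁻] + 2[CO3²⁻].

[CO2*] = KH · pCO2 = 10^(−1.36) × 986×10^-6 = 4.304×10^-5 mol/kg
α₀ = 1/(1 + K1/[H⁺] + K1K2/[H⁺]²) = 1/(1 + 10^+1.50 + 10^-0.10) = 0.02992
DIC = [CO2*]/α₀ = 4.304×10^-5 / 0.02992 = 1.438 mmol/kg
CA = (α₁ + 2α₂)·DIC = (0.9463 + 2×0.02377) × 1.438 = 1.43 mmol/kg

CA = 1.43 mmol/kg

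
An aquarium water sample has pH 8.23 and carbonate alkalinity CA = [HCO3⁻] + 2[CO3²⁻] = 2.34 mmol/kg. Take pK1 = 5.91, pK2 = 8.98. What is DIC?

CA = [HCO3⁻] + 2[CO3²⁻] = (α₁ + 2α₂)·DIC
At pH 8.23: [H⁺]/K1 = 10^-2.32 = 0.0047863, K2/[H⁺] = 10^-0.75 = 0.17783
α₁ = 1/(1 + 0.0047863 + 0.17783) = 1/1.1826 = 0.8456; α₂ = α₁·K2/[H⁺] = 0.1504
α₁ + 2α₂ = 1.1463
DIC = CA / (α₁ + 2α₂) = 2.34 / 1.1463 = 2.04 mmol/kg

DIC = 2.04 mmol/kg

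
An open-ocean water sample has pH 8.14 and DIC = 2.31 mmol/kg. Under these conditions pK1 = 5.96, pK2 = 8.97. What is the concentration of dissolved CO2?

α₀ = 1 / (1 + K1/[H⁺] + K1K2/[H⁺]²) = 1 / (1 + 10^+2.18 + 10^+1.35)
   = 1 / (1 + 151.36 + 22.387) = 1/174.74 = 0.005723
[CO2*] = α₀ × DIC = 0.005723 × 2.31 = 0.0132 mmol/kg = 13.2 μmol/kg

[CO2*] = 13.2 μmol/kg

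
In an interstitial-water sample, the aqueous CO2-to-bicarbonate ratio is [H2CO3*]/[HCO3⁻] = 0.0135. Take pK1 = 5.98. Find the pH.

From K1 = [H⁺][HCO3⁻]/[H2CO3*]:  pH = pK1 − log₁₀([H2CO3*]/[HCO3⁻])
log₁₀(0.0135) = -1.870
pH = 5.98 − (-1.870) = 7.85

pH = 7.85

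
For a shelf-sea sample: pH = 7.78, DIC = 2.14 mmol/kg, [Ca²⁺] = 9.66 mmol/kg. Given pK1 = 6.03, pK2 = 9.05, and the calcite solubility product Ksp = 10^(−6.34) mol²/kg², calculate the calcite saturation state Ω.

α₂ = 1 / (1 + [H⁺]/K2 + [H⁺]²/(K1K2)) = 1 / (1 + 10^+1.27 + 10^-0.48)
   = 1 / (1 + 18.621 + 0.33113) = 1/19.952 = 0.05012
[CO3²⁻] = α₂ × DIC = 0.05012 × 2.14 = 0.1073 mmol/kg
Ksp = 10^(−6.34) = 4.571×10^-7
Ω = [Ca²⁺][CO3²⁻]/Ksp = (9.66×10^-3)(1.073×10^-4) / 4.571×10^-7 = 2.27

Ω = 2.27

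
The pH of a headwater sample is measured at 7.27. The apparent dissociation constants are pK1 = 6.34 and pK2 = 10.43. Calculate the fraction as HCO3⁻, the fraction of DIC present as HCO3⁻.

α₁ = 1 / (1 + [H⁺]/K1 + K2/[H⁺]) = 1 / (1 + 10^-0.93 + 10^-3.16)
   = 1 / (1 + 0.11749 + 0.00069183) = 1/1.1182 = 0.8943

α₁ = 0.894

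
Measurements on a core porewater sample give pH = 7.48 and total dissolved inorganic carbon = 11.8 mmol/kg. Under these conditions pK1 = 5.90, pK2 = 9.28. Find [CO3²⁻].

α₂ = 1 / (1 + [H⁺]/K2 + [H⁺]²/(K1K2)) = 1 / (1 + 10^+1.80 + 10^+0.22)
   = 1 / (1 + 63.096 + 1.6596) = 1/65.755 = 0.01521
[CO3²⁻] = α₂ × DIC = 0.01521 × 11.8 = 0.179 mmol/kg

[CO3²⁻] = 0.179 mmol/kg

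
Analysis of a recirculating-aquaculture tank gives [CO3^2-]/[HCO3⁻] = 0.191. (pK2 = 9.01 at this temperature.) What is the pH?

pH = 8.29

From K2 = [H⁺][CO3^2-]/[HCO3⁻]:  pH = pK2 + log₁₀([CO3^2-]/[HCO3⁻])
log₁₀(0.191) = -0.719
pH = 9.01 + (-0.719) = 8.29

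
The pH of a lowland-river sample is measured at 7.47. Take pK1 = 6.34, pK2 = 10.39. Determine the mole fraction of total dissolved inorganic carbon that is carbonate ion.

α₂ = 0.00112

α₂ = 1 / (1 + [H⁺]/K2 + [H⁺]²/(K1K2)) = 1 / (1 + 10^+2.92 + 10^+1.79)
   = 1 / (1 + 831.76 + 61.660) = 1/894.42 = 0.001118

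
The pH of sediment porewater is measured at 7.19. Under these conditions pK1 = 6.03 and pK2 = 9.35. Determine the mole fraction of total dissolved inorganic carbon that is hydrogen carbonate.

α₁ = 1 / (1 + [H⁺]/K1 + K2/[H⁺]) = 1 / (1 + 10^-1.16 + 10^-2.16)
   = 1 / (1 + 0.069183 + 0.0069183) = 1/1.0761 = 0.9293

α₁ = 0.929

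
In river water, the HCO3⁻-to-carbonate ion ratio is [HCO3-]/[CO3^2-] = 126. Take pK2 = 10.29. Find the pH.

From K2 = [H⁺][CO3^2-]/[HCO3-]:  pH = pK2 − log₁₀([HCO3-]/[CO3^2-])
log₁₀(126) = +2.100
pH = 10.29 − (+2.100) = 8.19

pH = 8.19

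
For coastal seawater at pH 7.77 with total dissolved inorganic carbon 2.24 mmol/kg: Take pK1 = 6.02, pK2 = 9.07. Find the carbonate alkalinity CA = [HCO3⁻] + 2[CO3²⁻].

CA = [HCO3⁻] + 2[CO3²⁻] = (α₁ + 2α₂)·DIC
At pH 7.77: [H⁺]/K1 = 10^-1.75 = 0.017783, K2/[H⁺] = 10^-1.30 = 0.050119
α₁ = 1/(1 + 0.017783 + 0.050119) = 1/1.0679 = 0.9364; α₂ = α₁·K2/[H⁺] = 0.04693
α₁ + 2α₂ = 1.0303
CA = 1.0303 × 2.24 = 2.31 mmol/kg

CA = 2.31 mmol/kg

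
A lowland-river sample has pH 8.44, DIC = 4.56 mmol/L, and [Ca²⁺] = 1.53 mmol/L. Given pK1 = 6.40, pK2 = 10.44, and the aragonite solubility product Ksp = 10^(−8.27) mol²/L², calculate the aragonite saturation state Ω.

Ω = 12.7

α₂ = 1 / (1 + [H⁺]/K2 + [H⁺]²/(K1K2)) = 1 / (1 + 10^+2.00 + 10^-0.04)
   = 1 / (1 + 100.00 + 0.91201) = 1/101.91 = 0.009812
[CO3²⁻] = α₂ × DIC = 0.009812 × 4.56 = 0.04474 mmol/L
Ksp = 10^(−8.27) = 5.370×10^-9
Ω = [Ca²⁺][CO3²⁻]/Ksp = (1.53×10^-3)(4.474×10^-5) / 5.370×10^-9 = 12.7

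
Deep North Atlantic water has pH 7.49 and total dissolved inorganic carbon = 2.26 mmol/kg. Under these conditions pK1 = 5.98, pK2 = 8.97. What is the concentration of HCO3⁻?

α₁ = 1 / (1 + [H⁺]/K1 + K2/[H⁺]) = 1 / (1 + 10^-1.51 + 10^-1.48)
   = 1 / (1 + 0.030903 + 0.033113) = 1/1.0640 = 0.9398
[HCO3⁻] = α₁ × DIC = 0.9398 × 2.26 = 2.12 mmol/kg

[HCO3⁻] = 2.12 mmol/kg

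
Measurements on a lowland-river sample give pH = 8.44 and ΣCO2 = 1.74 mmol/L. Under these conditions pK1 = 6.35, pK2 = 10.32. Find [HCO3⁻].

[HCO3⁻] = 1.70 mmol/L

α₁ = 1 / (1 + [H⁺]/K1 + K2/[H⁺]) = 1 / (1 + 10^-2.09 + 10^-1.88)
   = 1 / (1 + 0.0081283 + 0.013183) = 1/1.0213 = 0.9791
[HCO3⁻] = α₁ × DIC = 0.9791 × 1.74 = 1.70 mmol/L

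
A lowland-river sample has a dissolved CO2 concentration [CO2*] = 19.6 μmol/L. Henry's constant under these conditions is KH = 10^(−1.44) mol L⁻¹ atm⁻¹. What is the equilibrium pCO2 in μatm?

pCO2 = 540 μatm

KH = 10^(−1.44) = 3.631×10^-2 mol L⁻¹ atm⁻¹
pCO2 = [CO2*]/KH = 19.6×10^-6 / 3.631×10^-2 = 5.40×10^-4 atm = 540 μatm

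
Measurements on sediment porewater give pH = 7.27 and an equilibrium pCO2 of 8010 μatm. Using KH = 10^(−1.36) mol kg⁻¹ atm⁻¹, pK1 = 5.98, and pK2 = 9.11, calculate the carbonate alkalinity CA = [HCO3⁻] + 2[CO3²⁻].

CA = 7.01 mmol/kg

[CO2*] = KH · pCO2 = 10^(−1.36) × 8010×10^-6 = 3.496×10^-4 mol/kg
α₀ = 1/(1 + K1/[H⁺] + K1K2/[H⁺]²) = 1/(1 + 10^+1.29 + 10^-0.55) = 0.04812
DIC = [CO2*]/α₀ = 3.496×10^-4 / 0.04812 = 7.266 mmol/kg
CA = (α₁ + 2α₂)·DIC = (0.9383 + 2×0.01356) × 7.266 = 7.01 mmol/kg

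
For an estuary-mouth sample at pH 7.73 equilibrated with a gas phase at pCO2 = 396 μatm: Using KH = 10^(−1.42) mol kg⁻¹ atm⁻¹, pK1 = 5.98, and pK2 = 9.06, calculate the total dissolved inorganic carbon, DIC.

[CO2*] = KH · pCO2 = 10^(−1.42) × 396×10^-6 = 1.506×10^-5 mol/kg
α₀ = 1/(1 + K1/[H⁺] + K1K2/[H⁺]²) = 1/(1 + 10^+1.75 + 10^+0.42) = 0.01670
DIC = [CO2*]/α₀ = 1.506×10^-5 / 0.01670 = 0.901 mmol/kg

DIC = 0.901 mmol/kg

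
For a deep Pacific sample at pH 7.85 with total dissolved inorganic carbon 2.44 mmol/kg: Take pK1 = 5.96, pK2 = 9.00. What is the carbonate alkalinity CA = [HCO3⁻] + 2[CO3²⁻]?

CA = [HCO3⁻] + 2[CO3²⁻] = (α₁ + 2α₂)·DIC
At pH 7.85: [H⁺]/K1 = 10^-1.89 = 0.012882, K2/[H⁺] = 10^-1.15 = 0.070795
α₁ = 1/(1 + 0.012882 + 0.070795) = 1/1.0837 = 0.9228; α₂ = α₁·K2/[H⁺] = 0.06533
α₁ + 2α₂ = 1.0534
CA = 1.0534 × 2.44 = 2.57 mmol/kg

CA = 2.57 mmol/kg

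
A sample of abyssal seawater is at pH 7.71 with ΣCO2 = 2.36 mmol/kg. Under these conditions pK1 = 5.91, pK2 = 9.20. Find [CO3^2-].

[CO3²⁻] = 0.0729 mmol/kg

α₂ = 1 / (1 + [H⁺]/K2 + [H⁺]²/(K1K2)) = 1 / (1 + 10^+1.49 + 10^-0.31)
   = 1 / (1 + 30.903 + 0.48978) = 1/32.393 = 0.03087
[CO3²⁻] = α₂ × DIC = 0.03087 × 2.36 = 0.0729 mmol/kg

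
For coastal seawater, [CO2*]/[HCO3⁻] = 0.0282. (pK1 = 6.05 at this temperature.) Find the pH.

From K1 = [H⁺][HCO3⁻]/[CO2*]:  pH = pK1 − log₁₀([CO2*]/[HCO3⁻])
log₁₀(0.0282) = -1.550
pH = 6.05 − (-1.550) = 7.60

pH = 7.60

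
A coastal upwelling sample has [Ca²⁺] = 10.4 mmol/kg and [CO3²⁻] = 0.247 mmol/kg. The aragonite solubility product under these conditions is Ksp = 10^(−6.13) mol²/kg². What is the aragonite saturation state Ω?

Ksp = 10^(−6.13) = 7.413×10^-7
Ω = [Ca²⁺][CO3²⁻]/Ksp = (10.4×10^-3)(0.247×10^-3) / 7.413×10^-7 = 3.47

Ω = 3.47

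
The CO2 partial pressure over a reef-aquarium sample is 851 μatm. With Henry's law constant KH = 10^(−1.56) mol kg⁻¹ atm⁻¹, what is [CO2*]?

KH = 10^(−1.56) = 2.754×10^-2 mol kg⁻¹ atm⁻¹
[CO2*] = KH · pCO2 = 2.754×10^-2 × 851×10^-6 atm = 2.34×10^-5 mol/kg

[CO2*] = 23.4 μmol/kg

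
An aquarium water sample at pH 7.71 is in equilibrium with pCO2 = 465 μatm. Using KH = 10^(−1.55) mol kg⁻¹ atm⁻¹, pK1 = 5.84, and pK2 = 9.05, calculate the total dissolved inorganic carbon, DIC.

DIC = 1.03 mmol/kg

[CO2*] = KH · pCO2 = 10^(−1.55) × 465×10^-6 = 1.311×10^-5 mol/kg
α₀ = 1/(1 + K1/[H⁺] + K1K2/[H⁺]²) = 1/(1 + 10^+1.87 + 10^+0.53) = 0.01274
DIC = [CO2*]/α₀ = 1.311×10^-5 / 0.01274 = 1.03 mmol/kg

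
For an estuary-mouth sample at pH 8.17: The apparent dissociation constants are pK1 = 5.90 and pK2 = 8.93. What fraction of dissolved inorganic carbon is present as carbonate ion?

α₂ = 1 / (1 + [H⁺]/K2 + [H⁺]²/(K1K2)) = 1 / (1 + 10^+0.76 + 10^-1.51)
   = 1 / (1 + 5.7544 + 0.030903) = 1/6.7853 = 0.1474

α₂ = 0.147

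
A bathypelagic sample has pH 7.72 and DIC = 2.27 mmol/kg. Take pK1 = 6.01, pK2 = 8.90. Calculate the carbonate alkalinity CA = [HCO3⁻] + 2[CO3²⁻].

CA = [HCO3⁻] + 2[CO3²⁻] = (α₁ + 2α₂)·DIC
At pH 7.72: [H⁺]/K1 = 10^-1.71 = 0.019498, K2/[H⁺] = 10^-1.18 = 0.066069
α₁ = 1/(1 + 0.019498 + 0.066069) = 1/1.0856 = 0.9212; α₂ = α₁·K2/[H⁺] = 0.06086
α₁ + 2α₂ = 1.0429
CA = 1.0429 × 2.27 = 2.37 mmol/kg

CA = 2.37 mmol/kg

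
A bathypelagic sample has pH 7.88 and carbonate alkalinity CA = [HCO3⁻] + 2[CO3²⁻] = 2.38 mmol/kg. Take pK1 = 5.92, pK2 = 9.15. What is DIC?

DIC = 2.29 mmol/kg

CA = [HCO3⁻] + 2[CO3²⁻] = (α₁ + 2α₂)·DIC
At pH 7.88: [H⁺]/K1 = 10^-1.96 = 0.010965, K2/[H⁺] = 10^-1.27 = 0.053703
α₁ = 1/(1 + 0.010965 + 0.053703) = 1/1.0647 = 0.9393; α₂ = α₁·K2/[H⁺] = 0.05044
α₁ + 2α₂ = 1.0401
DIC = CA / (α₁ + 2α₂) = 2.38 / 1.0401 = 2.29 mmol/kg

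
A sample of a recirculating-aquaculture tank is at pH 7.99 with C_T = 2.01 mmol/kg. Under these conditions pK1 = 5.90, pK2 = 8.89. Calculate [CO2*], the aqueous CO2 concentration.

[CO2*] = 14.4 μmol/kg

α₀ = 1 / (1 + K1/[H⁺] + K1K2/[H⁺]²) = 1 / (1 + 10^+2.09 + 10^+1.19)
   = 1 / (1 + 123.03 + 15.488) = 1/139.52 = 0.007168
[CO2*] = α₀ × DIC = 0.007168 × 2.01 = 0.0144 mmol/kg = 14.4 μmol/kg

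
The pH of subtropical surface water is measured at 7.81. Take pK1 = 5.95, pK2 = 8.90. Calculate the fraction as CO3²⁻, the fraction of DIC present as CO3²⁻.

α₂ = 0.0742

α₂ = 1 / (1 + [H⁺]/K2 + [H⁺]²/(K1K2)) = 1 / (1 + 10^+1.09 + 10^-0.77)
   = 1 / (1 + 12.303 + 0.16982) = 1/13.473 = 0.07423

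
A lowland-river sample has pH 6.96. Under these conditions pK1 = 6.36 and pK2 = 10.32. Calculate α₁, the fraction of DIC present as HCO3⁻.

α₁ = 1 / (1 + [H⁺]/K1 + K2/[H⁺]) = 1 / (1 + 10^-0.60 + 10^-3.36)
   = 1 / (1 + 0.25119 + 0.00043652) = 1/1.2516 = 0.7990

α₁ = 0.799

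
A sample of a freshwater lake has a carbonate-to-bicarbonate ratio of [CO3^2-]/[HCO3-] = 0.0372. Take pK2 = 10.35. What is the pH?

From K2 = [H⁺][CO3^2-]/[HCO3-]:  pH = pK2 + log₁₀([CO3^2-]/[HCO3-])
log₁₀(0.0372) = -1.429
pH = 10.35 + (-1.429) = 8.92

pH = 8.92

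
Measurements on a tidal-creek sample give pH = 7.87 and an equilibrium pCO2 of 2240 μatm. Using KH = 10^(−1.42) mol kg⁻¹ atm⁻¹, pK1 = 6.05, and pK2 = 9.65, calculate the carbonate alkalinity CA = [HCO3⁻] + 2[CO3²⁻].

[CO2*] = KH · pCO2 = 10^(−1.42) × 2240×10^-6 = 8.516×10^-5 mol/kg
α₀ = 1/(1 + K1/[H⁺] + K1K2/[H⁺]²) = 1/(1 + 10^+1.82 + 10^+0.04) = 0.01467
DIC = [CO2*]/α₀ = 8.516×10^-5 / 0.01467 = 5.805 mmol/kg
CA = (α₁ + 2α₂)·DIC = (0.9692 + 2×0.01609) × 5.805 = 5.81 mmol/kg

CA = 5.81 mmol/kg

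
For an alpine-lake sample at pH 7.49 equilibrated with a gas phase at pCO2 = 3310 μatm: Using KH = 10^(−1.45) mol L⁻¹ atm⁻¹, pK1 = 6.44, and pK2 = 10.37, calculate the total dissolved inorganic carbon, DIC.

DIC = 1.44 mmol/L

[CO2*] = KH · pCO2 = 10^(−1.45) × 3310×10^-6 = 1.174×10^-4 mol/L
α₀ = 1/(1 + K1/[H⁺] + K1K2/[H⁺]²) = 1/(1 + 10^+1.05 + 10^-1.83) = 0.08173
DIC = [CO2*]/α₀ = 1.174×10^-4 / 0.08173 = 1.44 mmol/L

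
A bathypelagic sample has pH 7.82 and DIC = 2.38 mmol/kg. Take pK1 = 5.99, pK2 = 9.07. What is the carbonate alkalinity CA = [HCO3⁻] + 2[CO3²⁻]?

CA = 2.47 mmol/kg

CA = [HCO3⁻] + 2[CO3²⁻] = (α₁ + 2α₂)·DIC
At pH 7.82: [H⁺]/K1 = 10^-1.83 = 0.014791, K2/[H⁺] = 10^-1.25 = 0.056234
α₁ = 1/(1 + 0.014791 + 0.056234) = 1/1.0710 = 0.9337; α₂ = α₁·K2/[H⁺] = 0.05250
α₁ + 2α₂ = 1.0387
CA = 1.0387 × 2.38 = 2.47 mmol/kg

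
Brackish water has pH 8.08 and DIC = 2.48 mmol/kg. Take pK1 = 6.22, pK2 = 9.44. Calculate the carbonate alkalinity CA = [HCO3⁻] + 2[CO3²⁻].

CA = 2.55 mmol/kg

CA = [HCO3⁻] + 2[CO3²⁻] = (α₁ + 2α₂)·DIC
At pH 8.08: [H⁺]/K1 = 10^-1.86 = 0.013804, K2/[H⁺] = 10^-1.36 = 0.043652
α₁ = 1/(1 + 0.013804 + 0.043652) = 1/1.0575 = 0.9457; α₂ = α₁·K2/[H⁺] = 0.04128
α₁ + 2α₂ = 1.0282
CA = 1.0282 × 2.48 = 2.55 mmol/kg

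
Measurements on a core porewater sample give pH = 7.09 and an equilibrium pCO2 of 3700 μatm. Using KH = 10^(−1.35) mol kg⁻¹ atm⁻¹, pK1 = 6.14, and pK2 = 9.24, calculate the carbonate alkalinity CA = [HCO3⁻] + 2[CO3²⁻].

[CO2*] = KH · pCO2 = 10^(−1.35) × 3700×10^-6 = 1.653×10^-4 mol/kg
α₀ = 1/(1 + K1/[H⁺] + K1K2/[H⁺]²) = 1/(1 + 10^+0.95 + 10^-1.20) = 0.1002
DIC = [CO2*]/α₀ = 1.653×10^-4 / 0.1002 = 1.649 mmol/kg
CA = (α₁ + 2α₂)·DIC = (0.8934 + 2×0.006325) × 1.649 = 1.49 mmol/kg

CA = 1.49 mmol/kg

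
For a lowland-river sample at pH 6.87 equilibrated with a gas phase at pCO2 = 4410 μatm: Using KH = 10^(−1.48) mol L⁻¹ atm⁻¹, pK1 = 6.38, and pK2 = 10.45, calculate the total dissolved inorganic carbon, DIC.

DIC = 0.597 mmol/L

[CO2*] = KH · pCO2 = 10^(−1.48) × 4410×10^-6 = 1.460×10^-4 mol/L
α₀ = 1/(1 + K1/[H⁺] + K1K2/[H⁺]²) = 1/(1 + 10^+0.49 + 10^-3.09) = 0.2444
DIC = [CO2*]/α₀ = 1.460×10^-4 / 0.2444 = 0.597 mmol/L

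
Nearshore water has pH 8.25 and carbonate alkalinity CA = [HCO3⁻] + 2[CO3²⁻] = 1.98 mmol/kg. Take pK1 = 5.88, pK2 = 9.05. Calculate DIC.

CA = [HCO3⁻] + 2[CO3²⁻] = (α₁ + 2α₂)·DIC
At pH 8.25: [H⁺]/K1 = 10^-2.37 = 0.0042658, K2/[H⁺] = 10^-0.80 = 0.15849
α₁ = 1/(1 + 0.0042658 + 0.15849) = 1/1.1628 = 0.8600; α₂ = α₁·K2/[H⁺] = 0.1363
α₁ + 2α₂ = 1.1326
DIC = CA / (α₁ + 2α₂) = 1.98 / 1.1326 = 1.75 mmol/kg

DIC = 1.75 mmol/kg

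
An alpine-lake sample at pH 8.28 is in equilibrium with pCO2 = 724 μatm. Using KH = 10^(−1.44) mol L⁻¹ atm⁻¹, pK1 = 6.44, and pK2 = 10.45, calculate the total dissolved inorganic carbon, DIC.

DIC = 1.86 mmol/L

[CO2*] = KH · pCO2 = 10^(−1.44) × 724×10^-6 = 2.629×10^-5 mol/L
α₀ = 1/(1 + K1/[H⁺] + K1K2/[H⁺]²) = 1/(1 + 10^+1.84 + 10^-0.33) = 0.01415
DIC = [CO2*]/α₀ = 2.629×10^-5 / 0.01415 = 1.86 mmol/L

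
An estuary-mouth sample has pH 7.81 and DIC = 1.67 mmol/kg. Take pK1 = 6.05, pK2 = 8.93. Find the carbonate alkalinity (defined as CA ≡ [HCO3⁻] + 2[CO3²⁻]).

CA = [HCO3⁻] + 2[CO3²⁻] = (α₁ + 2α₂)·DIC
At pH 7.81: [H⁺]/K1 = 10^-1.76 = 0.017378, K2/[H⁺] = 10^-1.12 = 0.075858
α₁ = 1/(1 + 0.017378 + 0.075858) = 1/1.0932 = 0.9147; α₂ = α₁·K2/[H⁺] = 0.06939
α₁ + 2α₂ = 1.0535
CA = 1.0535 × 1.67 = 1.76 mmol/kg

CA = 1.76 mmol/kg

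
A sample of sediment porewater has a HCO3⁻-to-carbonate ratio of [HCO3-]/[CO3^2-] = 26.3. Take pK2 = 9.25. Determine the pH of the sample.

From K2 = [H⁺][CO3^2-]/[HCO3-]:  pH = pK2 − log₁₀([HCO3-]/[CO3^2-])
log₁₀(26.3) = +1.420
pH = 9.25 − (+1.420) = 7.83

pH = 7.83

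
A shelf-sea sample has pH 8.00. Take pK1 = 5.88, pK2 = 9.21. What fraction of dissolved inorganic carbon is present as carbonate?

α₂ = 1 / (1 + [H⁺]/K2 + [H⁺]²/(K1K2)) = 1 / (1 + 10^+1.21 + 10^-0.91)
   = 1 / (1 + 16.218 + 0.12303) = 1/17.341 = 0.05767

α₂ = 0.0577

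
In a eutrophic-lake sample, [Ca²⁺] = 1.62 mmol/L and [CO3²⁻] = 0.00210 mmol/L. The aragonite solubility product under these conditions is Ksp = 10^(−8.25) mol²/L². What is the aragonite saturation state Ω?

Ω = 0.605

Ksp = 10^(−8.25) = 5.623×10^-9
Ω = [Ca²⁺][CO3²⁻]/Ksp = (1.62×10^-3)(0.00210×10^-3) / 5.623×10^-9 = 0.605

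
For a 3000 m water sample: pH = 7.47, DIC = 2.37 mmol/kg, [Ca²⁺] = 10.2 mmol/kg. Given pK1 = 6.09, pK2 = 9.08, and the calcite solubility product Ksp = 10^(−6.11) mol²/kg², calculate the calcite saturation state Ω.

α₂ = 1 / (1 + [H⁺]/K2 + [H⁺]²/(K1K2)) = 1 / (1 + 10^+1.61 + 10^+0.23)
   = 1 / (1 + 40.738 + 1.6982) = 1/43.436 = 0.02302
[CO3²⁻] = α₂ × DIC = 0.02302 × 2.37 = 0.05456 mmol/kg
Ksp = 10^(−6.11) = 7.762×10^-7
Ω = [Ca²⁺][CO3²⁻]/Ksp = (10.2×10^-3)(5.456×10^-5) / 7.762×10^-7 = 0.717

Ω = 0.717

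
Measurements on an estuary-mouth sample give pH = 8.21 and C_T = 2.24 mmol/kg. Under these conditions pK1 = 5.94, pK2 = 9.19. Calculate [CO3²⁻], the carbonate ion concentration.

α₂ = 1 / (1 + [H⁺]/K2 + [H⁺]²/(K1K2)) = 1 / (1 + 10^+0.98 + 10^-1.29)
   = 1 / (1 + 9.5499 + 0.051286) = 1/10.601 = 0.09433
[CO3²⁻] = α₂ × DIC = 0.09433 × 2.24 = 0.211 mmol/kg

[CO3²⁻] = 0.211 mmol/kg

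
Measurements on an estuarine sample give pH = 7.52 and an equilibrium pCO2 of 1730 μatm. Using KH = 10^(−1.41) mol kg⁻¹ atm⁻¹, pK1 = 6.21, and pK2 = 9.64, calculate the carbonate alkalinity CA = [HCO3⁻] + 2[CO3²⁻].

CA = 1.40 mmol/kg

[CO2*] = KH · pCO2 = 10^(−1.41) × 1730×10^-6 = 6.730×10^-5 mol/kg
α₀ = 1/(1 + K1/[H⁺] + K1K2/[H⁺]²) = 1/(1 + 10^+1.31 + 10^-0.81) = 0.04636
DIC = [CO2*]/α₀ = 6.730×10^-5 / 0.04636 = 1.452 mmol/kg
CA = (α₁ + 2α₂)·DIC = (0.9465 + 2×0.007180) × 1.452 = 1.40 mmol/kg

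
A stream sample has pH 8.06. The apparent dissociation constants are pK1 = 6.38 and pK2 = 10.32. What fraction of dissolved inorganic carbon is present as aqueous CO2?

α₀ = 0.0204

α₀ = 1 / (1 + K1/[H⁺] + K1K2/[H⁺]²) = 1 / (1 + 10^+1.68 + 10^-0.58)
   = 1 / (1 + 47.863 + 0.26303) = 1/49.126 = 0.02036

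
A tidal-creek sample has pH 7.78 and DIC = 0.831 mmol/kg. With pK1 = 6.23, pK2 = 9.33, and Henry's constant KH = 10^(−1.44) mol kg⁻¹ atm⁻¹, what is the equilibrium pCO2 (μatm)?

pCO2 = 611 μatm

α₀ = 1 / (1 + K1/[H⁺] + K1K2/[H⁺]²) = 1 / (1 + 10^+1.55 + 10^+0.00)
   = 1 / (1 + 35.481 + 1.0000) = 1/37.481 = 0.02668
[CO2*] = α₀ × DIC = 0.02668 × 0.831 = 0.02217 mmol/kg
pCO2 = [CO2*]/KH = 2.217×10^-5 / 3.631×10^-2 = 611 μatm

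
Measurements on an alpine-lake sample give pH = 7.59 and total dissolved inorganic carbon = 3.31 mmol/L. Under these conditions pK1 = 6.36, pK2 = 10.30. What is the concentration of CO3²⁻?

[CO3²⁻] = 6.08 μmol/L

α₂ = 1 / (1 + [H⁺]/K2 + [H⁺]²/(K1K2)) = 1 / (1 + 10^+2.71 + 10^+1.48)
   = 1 / (1 + 512.86 + 30.200) = 1/544.06 = 0.001838
[CO3²⁻] = α₂ × DIC = 0.001838 × 3.31 = 0.00608 mmol/L = 6.08 μmol/L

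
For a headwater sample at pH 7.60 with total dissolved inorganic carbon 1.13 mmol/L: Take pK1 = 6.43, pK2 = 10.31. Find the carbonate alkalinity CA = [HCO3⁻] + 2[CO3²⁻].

CA = 1.06 mmol/L

CA = [HCO3⁻] + 2[CO3²⁻] = (α₁ + 2α₂)·DIC
At pH 7.60: [H⁺]/K1 = 10^-1.17 = 0.067608, K2/[H⁺] = 10^-2.71 = 0.0019498
α₁ = 1/(1 + 0.067608 + 0.0019498) = 1/1.0696 = 0.9350; α₂ = α₁·K2/[H⁺] = 0.001823
α₁ + 2α₂ = 0.9386
CA = 0.9386 × 1.13 = 1.06 mmol/L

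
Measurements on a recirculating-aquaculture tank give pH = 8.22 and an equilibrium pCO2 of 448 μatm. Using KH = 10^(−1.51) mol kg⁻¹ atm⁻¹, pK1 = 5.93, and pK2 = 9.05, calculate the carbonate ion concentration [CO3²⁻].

[CO2*] = KH · pCO2 = 10^(−1.51) × 448×10^-6 = 1.384×10^-5 mol/kg
α₀ = 1/(1 + K1/[H⁺] + K1K2/[H⁺]²) = 1/(1 + 10^+2.29 + 10^+1.46) = 0.004448
DIC = [CO2*]/α₀ = 1.384×10^-5 / 0.004448 = 3.113 mmol/kg
[CO3²⁻] = α₂·DIC; α₂ = 0.1283, so [CO3²⁻] = 0.1283 × 3.113 = 0.399 mmol/kg

[CO3²⁻] = 0.399 mmol/kg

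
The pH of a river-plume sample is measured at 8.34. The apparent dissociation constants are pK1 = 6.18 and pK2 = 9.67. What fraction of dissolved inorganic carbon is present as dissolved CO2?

α₀ = 1 / (1 + K1/[H⁺] + K1K2/[H⁺]²) = 1 / (1 + 10^+2.16 + 10^+0.83)
   = 1 / (1 + 144.54 + 6.7608) = 1/152.30 = 0.006566

α₀ = 0.00657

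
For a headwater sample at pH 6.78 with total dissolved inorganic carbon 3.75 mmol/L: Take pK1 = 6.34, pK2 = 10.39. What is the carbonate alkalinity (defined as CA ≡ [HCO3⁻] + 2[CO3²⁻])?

CA = 2.75 mmol/L

CA = [HCO3⁻] + 2[CO3²⁻] = (α₁ + 2α₂)·DIC
At pH 6.78: [H⁺]/K1 = 10^-0.44 = 0.36308, K2/[H⁺] = 10^-3.61 = 0.00024547
α₁ = 1/(1 + 0.36308 + 0.00024547) = 1/1.3633 = 0.7335; α₂ = α₁·K2/[H⁺] = 0.0001801
α₁ + 2α₂ = 0.7339
CA = 0.7339 × 3.75 = 2.75 mmol/L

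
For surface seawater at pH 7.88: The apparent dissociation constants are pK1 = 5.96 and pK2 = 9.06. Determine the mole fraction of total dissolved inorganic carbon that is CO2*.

α₀ = 1 / (1 + K1/[H⁺] + K1K2/[H⁺]²) = 1 / (1 + 10^+1.92 + 10^+0.74)
   = 1 / (1 + 83.176 + 5.4954) = 1/89.672 = 0.01115

α₀ = 0.0112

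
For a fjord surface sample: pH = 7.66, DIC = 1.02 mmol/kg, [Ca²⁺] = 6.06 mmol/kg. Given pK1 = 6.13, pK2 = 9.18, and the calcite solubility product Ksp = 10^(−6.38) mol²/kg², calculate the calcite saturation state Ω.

Ω = 0.423

α₂ = 1 / (1 + [H⁺]/K2 + [H⁺]²/(K1K2)) = 1 / (1 + 10^+1.52 + 10^-0.01)
   = 1 / (1 + 33.113 + 0.97724) = 1/35.090 = 0.02850
[CO3²⁻] = α₂ × DIC = 0.02850 × 1.02 = 0.02907 mmol/kg
Ksp = 10^(−6.38) = 4.169×10^-7
Ω = [Ca²⁺][CO3²⁻]/Ksp = (6.06×10^-3)(2.907×10^-5) / 4.169×10^-7 = 0.423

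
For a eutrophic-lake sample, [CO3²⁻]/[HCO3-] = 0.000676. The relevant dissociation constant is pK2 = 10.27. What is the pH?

pH = 7.10

From K2 = [H⁺][CO3²⁻]/[HCO3-]:  pH = pK2 + log₁₀([CO3²⁻]/[HCO3-])
log₁₀(0.000676) = -3.170
pH = 10.27 + (-3.170) = 7.10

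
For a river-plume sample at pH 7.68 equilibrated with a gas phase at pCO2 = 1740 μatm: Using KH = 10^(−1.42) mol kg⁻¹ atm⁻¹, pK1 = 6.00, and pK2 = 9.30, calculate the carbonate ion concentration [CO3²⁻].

[CO2*] = KH · pCO2 = 10^(−1.42) × 1740×10^-6 = 6.615×10^-5 mol/kg
α₀ = 1/(1 + K1/[H⁺] + K1K2/[H⁺]²) = 1/(1 + 10^+1.68 + 10^+0.06) = 0.02000
DIC = [CO2*]/α₀ = 6.615×10^-5 / 0.02000 = 3.308 mmol/kg
[CO3²⁻] = α₂·DIC; α₂ = 0.02296, so [CO3²⁻] = 0.02296 × 3.308 = 0.0760 mmol/kg

[CO3²⁻] = 0.0760 mmol/kg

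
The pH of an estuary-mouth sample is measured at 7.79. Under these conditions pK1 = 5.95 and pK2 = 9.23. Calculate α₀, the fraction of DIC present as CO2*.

α₀ = 0.0138

α₀ = 1 / (1 + K1/[H⁺] + K1K2/[H⁺]²) = 1 / (1 + 10^+1.84 + 10^+0.40)
   = 1 / (1 + 69.183 + 2.5119) = 1/72.695 = 0.01376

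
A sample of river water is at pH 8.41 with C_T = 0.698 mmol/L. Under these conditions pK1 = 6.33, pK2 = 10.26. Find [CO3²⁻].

[CO3²⁻] = 9.64 μmol/L

α₂ = 1 / (1 + [H⁺]/K2 + [H⁺]²/(K1K2)) = 1 / (1 + 10^+1.85 + 10^-0.23)
   = 1 / (1 + 70.795 + 0.58884) = 1/72.383 = 0.01382
[CO3²⁻] = α₂ × DIC = 0.01382 × 0.698 = 0.00964 mmol/L = 9.64 μmol/L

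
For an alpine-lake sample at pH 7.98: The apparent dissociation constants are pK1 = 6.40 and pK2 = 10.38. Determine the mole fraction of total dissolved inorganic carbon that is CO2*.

α₀ = 1 / (1 + K1/[H⁺] + K1K2/[H⁺]²) = 1 / (1 + 10^+1.58 + 10^-0.82)
   = 1 / (1 + 38.019 + 0.15136) = 1/39.170 = 0.02553

α₀ = 0.0255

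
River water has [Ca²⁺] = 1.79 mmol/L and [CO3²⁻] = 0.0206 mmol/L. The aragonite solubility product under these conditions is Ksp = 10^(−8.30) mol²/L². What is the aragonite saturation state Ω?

Ksp = 10^(−8.30) = 5.012×10^-9
Ω = [Ca²⁺][CO3²⁻]/Ksp = (1.79×10^-3)(0.0206×10^-3) / 5.012×10^-9 = 7.36

Ω = 7.36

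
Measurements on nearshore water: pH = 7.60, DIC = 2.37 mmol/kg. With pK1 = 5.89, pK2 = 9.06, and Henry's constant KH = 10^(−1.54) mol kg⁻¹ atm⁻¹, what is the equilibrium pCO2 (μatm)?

α₀ = 1 / (1 + K1/[H⁺] + K1K2/[H⁺]²) = 1 / (1 + 10^+1.71 + 10^+0.25)
   = 1 / (1 + 51.286 + 1.7783) = 1/54.064 = 0.01850
[CO2*] = α₀ × DIC = 0.01850 × 2.37 = 0.04384 mmol/kg
pCO2 = [CO2*]/KH = 4.384×10^-5 / 2.884×10^-2 = 1520 μatm

pCO2 = 1520 μatm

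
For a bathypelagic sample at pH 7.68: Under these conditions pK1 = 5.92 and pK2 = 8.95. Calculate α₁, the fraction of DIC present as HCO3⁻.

α₁ = 0.934

α₁ = 1 / (1 + [H⁺]/K1 + K2/[H⁺]) = 1 / (1 + 10^-1.76 + 10^-1.27)
   = 1 / (1 + 0.017378 + 0.053703) = 1/1.0711 = 0.9336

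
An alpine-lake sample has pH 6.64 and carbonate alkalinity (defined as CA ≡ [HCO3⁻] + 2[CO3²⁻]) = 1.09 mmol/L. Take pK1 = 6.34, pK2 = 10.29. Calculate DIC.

CA = [HCO3⁻] + 2[CO3²⁻] = (α₁ + 2α₂)·DIC
At pH 6.64: [H⁺]/K1 = 10^-0.30 = 0.50119, K2/[H⁺] = 10^-3.65 = 0.00022387
α₁ = 1/(1 + 0.50119 + 0.00022387) = 1/1.5014 = 0.6660; α₂ = α₁·K2/[H⁺] = 0.0001491
α₁ + 2α₂ = 0.6663
DIC = CA / (α₁ + 2α₂) = 1.09 / 0.6663 = 1.64 mmol/L

DIC = 1.64 mmol/L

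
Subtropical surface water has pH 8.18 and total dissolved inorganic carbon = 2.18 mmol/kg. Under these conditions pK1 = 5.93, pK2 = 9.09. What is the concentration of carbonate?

[CO3²⁻] = 0.238 mmol/kg

α₂ = 1 / (1 + [H⁺]/K2 + [H⁺]²/(K1K2)) = 1 / (1 + 10^+0.91 + 10^-1.34)
   = 1 / (1 + 8.1283 + 0.045709) = 1/9.1740 = 0.1090
[CO3²⁻] = α₂ × DIC = 0.1090 × 2.18 = 0.238 mmol/kg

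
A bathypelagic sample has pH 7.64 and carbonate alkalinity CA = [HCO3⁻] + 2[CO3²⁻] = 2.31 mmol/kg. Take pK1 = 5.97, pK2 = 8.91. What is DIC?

DIC = 2.24 mmol/kg

CA = [HCO3⁻] + 2[CO3²⁻] = (α₁ + 2α₂)·DIC
At pH 7.64: [H⁺]/K1 = 10^-1.67 = 0.021380, K2/[H⁺] = 10^-1.27 = 0.053703
α₁ = 1/(1 + 0.021380 + 0.053703) = 1/1.0751 = 0.9302; α₂ = α₁·K2/[H⁺] = 0.04995
α₁ + 2α₂ = 1.0301
DIC = CA / (α₁ + 2α₂) = 2.31 / 1.0301 = 2.24 mmol/kg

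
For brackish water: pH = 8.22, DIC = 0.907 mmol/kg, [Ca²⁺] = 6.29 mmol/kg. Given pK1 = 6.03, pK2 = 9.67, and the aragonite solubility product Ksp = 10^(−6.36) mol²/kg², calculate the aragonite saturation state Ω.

α₂ = 1 / (1 + [H⁺]/K2 + [H⁺]²/(K1K2)) = 1 / (1 + 10^+1.45 + 10^-0.74)
   = 1 / (1 + 28.184 + 0.18197) = 1/29.366 = 0.03405
[CO3²⁻] = α₂ × DIC = 0.03405 × 0.907 = 0.03089 mmol/kg
Ksp = 10^(−6.36) = 4.365×10^-7
Ω = [Ca²⁺][CO3²⁻]/Ksp = (6.29×10^-3)(3.089×10^-5) / 4.365×10^-7 = 0.445

Ω = 0.445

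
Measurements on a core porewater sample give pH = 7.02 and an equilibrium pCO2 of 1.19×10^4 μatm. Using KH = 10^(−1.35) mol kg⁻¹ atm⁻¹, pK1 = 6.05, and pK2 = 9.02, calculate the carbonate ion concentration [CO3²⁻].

[CO2*] = KH · pCO2 = 10^(−1.35) × 1.19×10^4×10^-6 = 5.316×10^-4 mol/kg
α₀ = 1/(1 + K1/[H⁺] + K1K2/[H⁺]²) = 1/(1 + 10^+0.97 + 10^-1.03) = 0.09592
DIC = [CO2*]/α₀ = 5.316×10^-4 / 0.09592 = 5.542 mmol/kg
[CO3²⁻] = α₂·DIC; α₂ = 0.008951, so [CO3²⁻] = 0.008951 × 5.542 = 0.0496 mmol/kg

[CO3²⁻] = 0.0496 mmol/kg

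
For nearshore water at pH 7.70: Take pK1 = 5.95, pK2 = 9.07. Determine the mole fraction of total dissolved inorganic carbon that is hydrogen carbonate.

α₁ = 1 / (1 + [H⁺]/K1 + K2/[H⁺]) = 1 / (1 + 10^-1.75 + 10^-1.37)
   = 1 / (1 + 0.017783 + 0.042658) = 1/1.0604 = 0.9430

α₁ = 0.943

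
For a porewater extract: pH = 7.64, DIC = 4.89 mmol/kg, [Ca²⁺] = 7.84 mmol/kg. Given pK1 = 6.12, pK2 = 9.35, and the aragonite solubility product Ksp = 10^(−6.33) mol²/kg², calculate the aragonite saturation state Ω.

Ω = 1.52

α₂ = 1 / (1 + [H⁺]/K2 + [H⁺]²/(K1K2)) = 1 / (1 + 10^+1.71 + 10^+0.19)
   = 1 / (1 + 51.286 + 1.5488) = 1/53.835 = 0.01858
[CO3²⁻] = α₂ × DIC = 0.01858 × 4.89 = 0.09083 mmol/kg
Ksp = 10^(−6.33) = 4.677×10^-7
Ω = [Ca²⁺][CO3²⁻]/Ksp = (7.84×10^-3)(9.083×10^-5) / 4.677×10^-7 = 1.52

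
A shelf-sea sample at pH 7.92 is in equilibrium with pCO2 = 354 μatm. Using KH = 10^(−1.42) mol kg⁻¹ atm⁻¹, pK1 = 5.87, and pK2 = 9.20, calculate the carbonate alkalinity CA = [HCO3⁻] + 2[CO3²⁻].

[CO2*] = KH · pCO2 = 10^(−1.42) × 354×10^-6 = 1.346×10^-5 mol/kg
α₀ = 1/(1 + K1/[H⁺] + K1K2/[H⁺]²) = 1/(1 + 10^+2.05 + 10^+0.77) = 0.008397
DIC = [CO2*]/α₀ = 1.346×10^-5 / 0.008397 = 1.603 mmol/kg
CA = (α₁ + 2α₂)·DIC = (0.9422 + 2×0.04945) × 1.603 = 1.67 mmol/kg

CA = 1.67 mmol/kg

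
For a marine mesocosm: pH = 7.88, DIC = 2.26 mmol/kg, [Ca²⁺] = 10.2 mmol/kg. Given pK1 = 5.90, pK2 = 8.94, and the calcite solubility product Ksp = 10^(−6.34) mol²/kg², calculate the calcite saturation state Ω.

Ω = 4.00

α₂ = 1 / (1 + [H⁺]/K2 + [H⁺]²/(K1K2)) = 1 / (1 + 10^+1.06 + 10^-0.92)
   = 1 / (1 + 11.482 + 0.12023) = 1/12.602 = 0.07935
[CO3²⁻] = α₂ × DIC = 0.07935 × 2.26 = 0.1793 mmol/kg
Ksp = 10^(−6.34) = 4.571×10^-7
Ω = [Ca²⁺][CO3²⁻]/Ksp = (10.2×10^-3)(1.793×10^-4) / 4.571×10^-7 = 4.00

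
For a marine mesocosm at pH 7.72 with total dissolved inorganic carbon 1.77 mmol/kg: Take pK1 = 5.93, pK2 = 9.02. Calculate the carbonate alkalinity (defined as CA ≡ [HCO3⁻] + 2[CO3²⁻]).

CA = [HCO3⁻] + 2[CO3²⁻] = (α₁ + 2α₂)·DIC
At pH 7.72: [H⁺]/K1 = 10^-1.79 = 0.016218, K2/[H⁺] = 10^-1.30 = 0.050119
α₁ = 1/(1 + 0.016218 + 0.050119) = 1/1.0663 = 0.9378; α₂ = α₁·K2/[H⁺] = 0.04700
α₁ + 2α₂ = 1.0318
CA = 1.0318 × 1.77 = 1.83 mmol/kg

CA = 1.83 mmol/kg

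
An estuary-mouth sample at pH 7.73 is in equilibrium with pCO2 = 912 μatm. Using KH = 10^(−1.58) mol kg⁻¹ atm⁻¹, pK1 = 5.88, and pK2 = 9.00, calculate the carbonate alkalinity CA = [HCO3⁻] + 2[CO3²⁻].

CA = 1.88 mmol/kg

[CO2*] = KH · pCO2 = 10^(−1.58) × 912×10^-6 = 2.399×10^-5 mol/kg
α₀ = 1/(1 + K1/[H⁺] + K1K2/[H⁺]²) = 1/(1 + 10^+1.85 + 10^+0.58) = 0.01323
DIC = [CO2*]/α₀ = 2.399×10^-5 / 0.01323 = 1.813 mmol/kg
CA = (α₁ + 2α₂)·DIC = (0.9365 + 2×0.05029) × 1.813 = 1.88 mmol/kg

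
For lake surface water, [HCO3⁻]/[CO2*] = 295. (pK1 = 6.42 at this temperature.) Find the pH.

From K1 = [H⁺][HCO3⁻]/[CO2*]:  pH = pK1 + log₁₀([HCO3⁻]/[CO2*])
log₁₀(295) = +2.470
pH = 6.42 + (+2.470) = 8.89

pH = 8.89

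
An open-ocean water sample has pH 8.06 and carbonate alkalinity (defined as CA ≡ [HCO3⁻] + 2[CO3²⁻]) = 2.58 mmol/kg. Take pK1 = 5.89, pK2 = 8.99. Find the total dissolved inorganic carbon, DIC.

DIC = 2.35 mmol/kg

CA = [HCO3⁻] + 2[CO3²⁻] = (α₁ + 2α₂)·DIC
At pH 8.06: [H⁺]/K1 = 10^-2.17 = 0.0067608, K2/[H⁺] = 10^-0.93 = 0.11749
α₁ = 1/(1 + 0.0067608 + 0.11749) = 1/1.1243 = 0.8895; α₂ = α₁·K2/[H⁺] = 0.1045
α₁ + 2α₂ = 1.0985
DIC = CA / (α₁ + 2α₂) = 2.58 / 1.0985 = 2.35 mmol/kg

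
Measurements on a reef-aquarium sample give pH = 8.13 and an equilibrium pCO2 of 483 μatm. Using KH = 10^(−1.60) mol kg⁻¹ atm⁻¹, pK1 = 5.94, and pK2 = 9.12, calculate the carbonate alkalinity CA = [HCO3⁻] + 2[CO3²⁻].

[CO2*] = KH · pCO2 = 10^(−1.60) × 483×10^-6 = 1.213×10^-5 mol/kg
α₀ = 1/(1 + K1/[H⁺] + K1K2/[H⁺]²) = 1/(1 + 10^+2.19 + 10^+1.20) = 0.005823
DIC = [CO2*]/α₀ = 1.213×10^-5 / 0.005823 = 2.084 mmol/kg
CA = (α₁ + 2α₂)·DIC = (0.9019 + 2×0.09229) × 2.084 = 2.26 mmol/kg

CA = 2.26 mmol/kg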